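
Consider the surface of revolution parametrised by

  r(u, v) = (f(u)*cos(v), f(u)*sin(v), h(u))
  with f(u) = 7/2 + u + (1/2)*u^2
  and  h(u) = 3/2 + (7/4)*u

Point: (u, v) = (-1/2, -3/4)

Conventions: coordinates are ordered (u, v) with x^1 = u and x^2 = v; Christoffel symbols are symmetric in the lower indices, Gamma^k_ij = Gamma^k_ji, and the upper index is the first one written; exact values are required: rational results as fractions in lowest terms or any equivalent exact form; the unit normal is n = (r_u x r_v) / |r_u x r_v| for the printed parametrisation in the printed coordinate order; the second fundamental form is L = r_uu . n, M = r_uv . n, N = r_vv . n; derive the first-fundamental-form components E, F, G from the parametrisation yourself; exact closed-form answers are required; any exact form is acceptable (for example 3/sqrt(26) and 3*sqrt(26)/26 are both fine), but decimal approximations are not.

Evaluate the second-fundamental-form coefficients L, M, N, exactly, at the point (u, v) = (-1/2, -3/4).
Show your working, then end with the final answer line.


f = 25/8, f' = 1/2, f'' = 1, h' = 7/4, h'' = 0
E = 53/16, F = 0, G = 625/64; answer radicand W^2 = 53/16
unnormalised second-form numerators: l = -7/4, m = 0, n = 175/32; L = l/sqrt(53/16), and similarly M = m/sqrt(W^2), N = n/sqrt(W^2)

Answer: L = -7*sqrt(53)/53, M = 0, N = 175*sqrt(53)/424


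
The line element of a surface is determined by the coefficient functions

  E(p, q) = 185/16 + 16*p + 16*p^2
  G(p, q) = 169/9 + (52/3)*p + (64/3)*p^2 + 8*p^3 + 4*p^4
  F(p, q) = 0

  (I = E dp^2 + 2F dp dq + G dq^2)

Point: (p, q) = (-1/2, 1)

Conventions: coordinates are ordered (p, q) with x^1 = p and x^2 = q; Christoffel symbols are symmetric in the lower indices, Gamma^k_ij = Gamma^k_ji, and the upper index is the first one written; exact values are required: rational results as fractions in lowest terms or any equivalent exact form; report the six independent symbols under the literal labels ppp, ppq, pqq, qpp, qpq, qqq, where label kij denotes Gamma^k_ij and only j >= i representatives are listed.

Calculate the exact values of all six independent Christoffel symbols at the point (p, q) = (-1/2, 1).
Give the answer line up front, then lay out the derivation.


Answer: Gamma_ppp = 0, Gamma_ppq = 0, Gamma_pqq = 0, Gamma_qpp = 0, Gamma_qpq = 0, Gamma_qqq = 0

E = 121/16, F = 0, G = 529/36 at the point
E_p = 0, E_q = 0, F_p = 0, F_q = 0, G_p = 0, G_q = 0
EG - F^2 = 64009/576;  g^inv = (576/64009) * [[529/36, 0], [0, 121/16]]
first-kind symbols [ij,l] = (1/2)(d_i g_jl + d_j g_il - d_l g_ij): [pp,p] = E_p/2 = 0, [pp,q] = F_p - E_q/2 = 0, [pq,p] = E_q/2 = 0, [pq,q] = G_p/2 = 0, [qq,p] = F_q - G_p/2 = 0, [qq,q] = G_q/2 = 0
Gamma^p_ij = (G*[ij,p] - F*[ij,q])/(EG - F^2), Gamma^q_ij = (E*[ij,q] - F*[ij,p])/(EG - F^2)


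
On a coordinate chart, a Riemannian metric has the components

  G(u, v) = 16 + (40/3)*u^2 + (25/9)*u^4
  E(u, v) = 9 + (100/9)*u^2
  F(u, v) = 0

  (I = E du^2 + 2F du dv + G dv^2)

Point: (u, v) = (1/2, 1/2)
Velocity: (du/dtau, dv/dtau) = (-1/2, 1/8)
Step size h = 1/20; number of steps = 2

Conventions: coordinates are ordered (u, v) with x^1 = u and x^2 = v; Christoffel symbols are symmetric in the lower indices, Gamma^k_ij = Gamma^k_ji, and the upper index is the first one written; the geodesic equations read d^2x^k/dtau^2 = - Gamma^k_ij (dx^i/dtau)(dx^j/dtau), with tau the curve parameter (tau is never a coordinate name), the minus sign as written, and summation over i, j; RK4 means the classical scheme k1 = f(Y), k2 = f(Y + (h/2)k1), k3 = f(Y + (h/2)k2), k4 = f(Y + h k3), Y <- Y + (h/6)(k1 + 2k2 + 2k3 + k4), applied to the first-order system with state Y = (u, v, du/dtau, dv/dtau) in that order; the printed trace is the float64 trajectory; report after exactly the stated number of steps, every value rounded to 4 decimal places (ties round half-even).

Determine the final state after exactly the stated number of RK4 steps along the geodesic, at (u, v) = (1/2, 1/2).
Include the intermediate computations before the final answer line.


f(Y) = (du/dtau, dv/dtau, -Gamma^u_ij Y'^i Y'^j, -Gamma^v_ij Y'^i Y'^j) with the Gammas evaluated at the stage position; h = 0.050000; intermediate values shown to 6 dp
step 0: u = 0.5000, v = 0.5000, du/dtau = -0.5000, dv/dtau = 0.1250
step 1:
  k1: at (u, v) = (0.500000, 0.500000), (du/dtau, dv/dtau) = (-0.500000, 0.125000); Gamma_uuu = 0.471698, Gamma_uuv = 0.000000, Gamma_uvv = -0.625000, Gamma_vuu = 0.000000, Gamma_vuv = 0.377358, Gamma_vvv = 0.000000; k1 = (-0.500000, 0.125000, -0.108159, 0.047170)
  k2: at (u, v) = (0.487500, 0.503125), (du/dtau, dv/dtau) = (-0.502704, 0.126179); Gamma_uuu = 0.465324, Gamma_uuv = 0.000000, Gamma_uvv = -0.613683, Gamma_vuu = 0.000000, Gamma_vuv = 0.369646, Gamma_vvv = 0.000000; k2 = (-0.502704, 0.126179, -0.107822, 0.046894)
  k3: at (u, v) = (0.487432, 0.503154), (du/dtau, dv/dtau) = (-0.502696, 0.126172); Gamma_uuu = 0.465289, Gamma_uuv = 0.000000, Gamma_uvv = -0.613621, Gamma_vuu = 0.000000, Gamma_vuv = 0.369604, Gamma_vvv = 0.000000; k3 = (-0.502696, 0.126172, -0.107811, 0.046885)
  k4: at (u, v) = (0.474865, 0.506309), (du/dtau, dv/dtau) = (-0.505391, 0.127344); Gamma_uuu = 0.458587, Gamma_uuv = 0.000000, Gamma_uvv = -0.602009, Gamma_vuu = 0.000000, Gamma_vuv = 0.361734, Gamma_vvv = 0.000000; k4 = (-0.505391, 0.127344, -0.107370, 0.046561)
  Y <- Y + (h/6)(k1 + 2k2 + 2k3 + k4): u = 0.4749, v = 0.5063, du/dtau = -0.5054, dv/dtau = 0.1273
step 2:
  k1: at (u, v) = (0.474865, 0.506309), (du/dtau, dv/dtau) = (-0.505390, 0.127344); Gamma_uuu = 0.458587, Gamma_uuv = 0.000000, Gamma_uvv = -0.602009, Gamma_vuu = 0.000000, Gamma_vuv = 0.361734, Gamma_vvv = 0.000000; k1 = (-0.505390, 0.127344, -0.107369, 0.046561)
  k2: at (u, v) = (0.462230, 0.509492), (du/dtau, dv/dtau) = (-0.508074, 0.128508); Gamma_uuu = 0.451548, Gamma_uuv = 0.000000, Gamma_uvv = -0.590096, Gamma_vuu = 0.000000, Gamma_vuv = 0.353704, Gamma_vvv = 0.000000; k2 = (-0.508074, 0.128508, -0.106817, 0.046188)
  k3: at (u, v) = (0.462163, 0.509521), (du/dtau, dv/dtau) = (-0.508060, 0.128499); Gamma_uuu = 0.451510, Gamma_uuv = 0.000000, Gamma_uvv = -0.590032, Gamma_vuu = 0.000000, Gamma_vuv = 0.353661, Gamma_vvv = 0.000000; k3 = (-0.508060, 0.128499, -0.106804, 0.046178)
  k4: at (u, v) = (0.449462, 0.512734), (du/dtau, dv/dtau) = (-0.510730, 0.129653); Gamma_uuu = 0.444125, Gamma_uuv = 0.000000, Gamma_uvv = -0.577811, Gamma_vuu = 0.000000, Gamma_vuv = 0.345472, Gamma_vvv = 0.000000; k4 = (-0.510730, 0.129653, -0.106135, 0.045753)
  Y <- Y + (h/6)(k1 + 2k2 + 2k3 + k4): u = 0.4495, v = 0.5127, du/dtau = -0.5107, dv/dtau = 0.1297

Answer: u = 0.4495, v = 0.5127, du/dtau = -0.5107, dv/dtau = 0.1297


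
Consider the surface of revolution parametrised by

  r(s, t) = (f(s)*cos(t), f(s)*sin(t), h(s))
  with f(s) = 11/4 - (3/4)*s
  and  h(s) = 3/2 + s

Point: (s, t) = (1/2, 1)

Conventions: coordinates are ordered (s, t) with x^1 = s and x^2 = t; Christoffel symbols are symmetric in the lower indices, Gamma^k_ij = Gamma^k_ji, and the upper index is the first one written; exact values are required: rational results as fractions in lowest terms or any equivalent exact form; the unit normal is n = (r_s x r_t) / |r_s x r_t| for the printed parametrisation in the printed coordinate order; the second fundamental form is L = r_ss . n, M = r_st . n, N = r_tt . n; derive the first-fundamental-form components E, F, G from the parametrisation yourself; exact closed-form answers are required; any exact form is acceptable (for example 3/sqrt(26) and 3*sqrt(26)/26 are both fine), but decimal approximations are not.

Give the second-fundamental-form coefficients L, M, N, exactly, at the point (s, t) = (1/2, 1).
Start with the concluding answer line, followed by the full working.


Answer: L = 0, M = 0, N = 19/10

f = 19/8, f' = -3/4, f'' = 0, h' = 1, h'' = 0
E = 25/16, F = 0, G = 361/64; answer radicand W^2 = 25/16
unnormalised second-form numerators: l = 0, m = 0, n = 19/8; L = l/sqrt(25/16), and similarly M = m/sqrt(W^2), N = n/sqrt(W^2)


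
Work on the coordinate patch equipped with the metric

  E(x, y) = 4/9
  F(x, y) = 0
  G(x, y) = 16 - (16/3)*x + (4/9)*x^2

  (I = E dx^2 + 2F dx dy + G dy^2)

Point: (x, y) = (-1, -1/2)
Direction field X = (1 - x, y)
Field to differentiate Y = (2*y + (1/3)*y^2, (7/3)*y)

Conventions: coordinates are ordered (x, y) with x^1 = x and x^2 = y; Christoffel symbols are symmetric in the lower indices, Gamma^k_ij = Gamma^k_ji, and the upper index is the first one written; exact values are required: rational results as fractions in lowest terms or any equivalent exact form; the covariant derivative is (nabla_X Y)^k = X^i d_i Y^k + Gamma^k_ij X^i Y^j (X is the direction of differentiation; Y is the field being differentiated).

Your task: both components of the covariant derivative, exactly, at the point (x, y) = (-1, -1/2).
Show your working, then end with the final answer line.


E = 4/9, F = 0, G = 196/9 at the point
E_x = 0, E_y = 0, F_x = 0, F_y = 0, G_x = -56/9, G_y = 0
EG - F^2 = 784/81;  g^inv = (81/784) * [[196/9, 0], [0, 4/9]]
first-kind symbols [ij,l] = (1/2)(d_i g_jl + d_j g_il - d_l g_ij): [xx,x] = E_x/2 = 0, [xx,y] = F_x - E_y/2 = 0, [xy,x] = E_y/2 = 0, [xy,y] = G_x/2 = -28/9, [yy,x] = F_y - G_x/2 = 28/9, [yy,y] = G_y/2 = 0
Gamma^x_ij = (G*[ij,x] - F*[ij,y])/(EG - F^2), Gamma^y_ij = (E*[ij,y] - F*[ij,x])/(EG - F^2)
Gamma_xxx = 0, Gamma_xxy = 0, Gamma_xyy = 7, Gamma_yxx = 0, Gamma_yxy = -1/7, Gamma_yyy = 0
X = (2, -1/2), Y = (-11/12, -7/6) at the point

Answer: (nabla_X Y)^x = 13/4, (nabla_X Y)^y = -151/168


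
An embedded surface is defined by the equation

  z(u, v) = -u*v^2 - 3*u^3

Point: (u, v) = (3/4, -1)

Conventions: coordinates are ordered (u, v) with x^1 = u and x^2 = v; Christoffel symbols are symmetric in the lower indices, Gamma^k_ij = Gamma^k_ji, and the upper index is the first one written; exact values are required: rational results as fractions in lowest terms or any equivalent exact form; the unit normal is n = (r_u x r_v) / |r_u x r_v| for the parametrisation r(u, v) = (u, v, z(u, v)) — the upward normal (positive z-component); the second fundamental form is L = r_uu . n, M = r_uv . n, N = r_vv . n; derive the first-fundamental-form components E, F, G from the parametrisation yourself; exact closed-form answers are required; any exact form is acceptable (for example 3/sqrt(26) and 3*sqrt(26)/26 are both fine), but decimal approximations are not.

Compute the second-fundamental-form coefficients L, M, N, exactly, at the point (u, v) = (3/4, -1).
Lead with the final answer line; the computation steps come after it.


Answer: L = -216*sqrt(209)/1463, M = 32*sqrt(209)/1463, N = -24*sqrt(209)/1463

z_u = -97/16, z_v = 3/2, z_uu = -27/2, z_uv = 2, z_vv = -3/2
E = 9665/256, F = -291/32, G = 13/4; answer radicand W^2 = 10241/256
unnormalised second-form numerators: l = -27/2, m = 2, n = -3/2; L = l/sqrt(10241/256), and similarly M = m/sqrt(W^2), N = n/sqrt(W^2)


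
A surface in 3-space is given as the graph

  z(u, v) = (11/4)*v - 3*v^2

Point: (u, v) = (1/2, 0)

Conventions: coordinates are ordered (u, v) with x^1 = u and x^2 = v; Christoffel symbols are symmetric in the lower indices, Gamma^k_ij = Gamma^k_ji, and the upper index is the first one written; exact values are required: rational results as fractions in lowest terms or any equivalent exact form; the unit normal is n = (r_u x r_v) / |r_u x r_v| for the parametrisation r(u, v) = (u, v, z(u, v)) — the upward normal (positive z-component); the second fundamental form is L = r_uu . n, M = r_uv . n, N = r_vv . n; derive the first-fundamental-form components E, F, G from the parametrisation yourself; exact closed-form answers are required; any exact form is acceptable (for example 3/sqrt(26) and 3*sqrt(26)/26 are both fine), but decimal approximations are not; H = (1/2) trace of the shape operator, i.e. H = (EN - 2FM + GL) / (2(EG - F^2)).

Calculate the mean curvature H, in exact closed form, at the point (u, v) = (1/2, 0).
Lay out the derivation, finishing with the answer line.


z_u = 0, z_v = 11/4, z_uu = 0, z_uv = 0, z_vv = -6
E = 1, F = 0, G = 137/16; answer radicand W^2 = 137/16
unnormalised second-form numerators: l = 0, m = 0, n = -6; L = l/sqrt(137/16), and similarly M = m/sqrt(W^2), N = n/sqrt(W^2)
H = (E*n - 2*F*m + G*l) / (2*(EG - F^2)*sqrt(W^2)); E*n - 2*F*m + G*l = -6, EG - F^2 = 137/16, so H = (-48/137)/sqrt(137/16)

Answer: H = -192*sqrt(137)/18769


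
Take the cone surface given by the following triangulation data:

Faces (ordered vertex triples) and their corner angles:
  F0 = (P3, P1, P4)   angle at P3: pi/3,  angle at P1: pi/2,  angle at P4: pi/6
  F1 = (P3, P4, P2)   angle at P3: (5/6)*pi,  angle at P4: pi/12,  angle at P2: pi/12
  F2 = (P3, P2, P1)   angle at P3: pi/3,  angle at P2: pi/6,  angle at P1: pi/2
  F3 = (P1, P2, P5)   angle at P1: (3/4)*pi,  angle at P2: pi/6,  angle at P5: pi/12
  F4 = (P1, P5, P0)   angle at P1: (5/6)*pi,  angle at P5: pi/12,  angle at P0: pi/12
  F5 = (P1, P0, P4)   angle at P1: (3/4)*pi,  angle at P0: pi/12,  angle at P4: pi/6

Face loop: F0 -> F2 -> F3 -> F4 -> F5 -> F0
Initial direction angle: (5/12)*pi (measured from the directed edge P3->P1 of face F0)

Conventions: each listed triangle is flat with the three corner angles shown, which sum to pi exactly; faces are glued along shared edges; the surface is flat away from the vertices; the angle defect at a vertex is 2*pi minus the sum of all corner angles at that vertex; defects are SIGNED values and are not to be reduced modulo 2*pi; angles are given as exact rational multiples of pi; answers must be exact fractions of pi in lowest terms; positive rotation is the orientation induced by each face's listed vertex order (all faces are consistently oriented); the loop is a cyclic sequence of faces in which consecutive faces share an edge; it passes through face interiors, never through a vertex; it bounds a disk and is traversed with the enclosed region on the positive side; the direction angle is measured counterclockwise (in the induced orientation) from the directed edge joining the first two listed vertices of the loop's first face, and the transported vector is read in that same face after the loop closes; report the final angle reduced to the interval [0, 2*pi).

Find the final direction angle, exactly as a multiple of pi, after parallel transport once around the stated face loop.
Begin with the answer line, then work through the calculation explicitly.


Answer: final direction angle = (13/12)*pi

enclosed vertex P1: corner angles sum to (10/3)*pi, defect = 2*pi - (10/3)*pi = (-4/3)*pi
adding the enclosed defects to the starting angle (mod 2*pi, induced orientation) gives the holonomy
final angle = (5/12)*pi - (4/3)*pi = (13/12)*pi (mod 2*pi)


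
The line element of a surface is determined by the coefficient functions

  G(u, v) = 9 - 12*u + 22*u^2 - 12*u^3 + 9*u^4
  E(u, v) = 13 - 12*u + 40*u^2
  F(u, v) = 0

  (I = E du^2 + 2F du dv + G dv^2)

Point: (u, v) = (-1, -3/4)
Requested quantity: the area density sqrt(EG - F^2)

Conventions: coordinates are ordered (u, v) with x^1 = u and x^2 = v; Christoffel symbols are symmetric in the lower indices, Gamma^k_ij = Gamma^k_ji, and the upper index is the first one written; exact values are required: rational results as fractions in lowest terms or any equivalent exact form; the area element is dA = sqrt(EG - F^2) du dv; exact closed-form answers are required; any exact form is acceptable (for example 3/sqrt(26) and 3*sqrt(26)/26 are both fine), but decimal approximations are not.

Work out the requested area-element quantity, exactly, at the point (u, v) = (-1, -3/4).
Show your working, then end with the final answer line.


E = 65, F = 0, G = 64; EG - F^2 = 4160

Answer: sqrt(EG - F^2) = 8*sqrt(65)


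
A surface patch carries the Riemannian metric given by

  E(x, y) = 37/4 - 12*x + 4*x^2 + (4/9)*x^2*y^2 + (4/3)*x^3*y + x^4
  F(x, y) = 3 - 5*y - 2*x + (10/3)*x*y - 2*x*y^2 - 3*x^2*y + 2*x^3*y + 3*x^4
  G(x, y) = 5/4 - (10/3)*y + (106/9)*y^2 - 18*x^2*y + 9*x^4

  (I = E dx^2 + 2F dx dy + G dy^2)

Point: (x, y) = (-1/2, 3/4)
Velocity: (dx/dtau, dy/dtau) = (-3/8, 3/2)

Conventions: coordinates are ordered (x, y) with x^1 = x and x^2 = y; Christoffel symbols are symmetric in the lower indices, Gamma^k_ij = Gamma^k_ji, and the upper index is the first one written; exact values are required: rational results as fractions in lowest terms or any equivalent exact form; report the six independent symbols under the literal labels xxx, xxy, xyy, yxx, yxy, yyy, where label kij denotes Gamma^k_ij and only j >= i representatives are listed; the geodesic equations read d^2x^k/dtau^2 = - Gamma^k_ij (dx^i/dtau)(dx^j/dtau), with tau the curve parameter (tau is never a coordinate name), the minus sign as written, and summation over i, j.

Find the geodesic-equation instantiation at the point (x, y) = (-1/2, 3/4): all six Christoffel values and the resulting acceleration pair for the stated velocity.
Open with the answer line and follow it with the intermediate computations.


Answer: Gamma_xxx = -1232/2601, Gamma_xxy = 32/289, Gamma_xyy = -4304/7803, Gamma_yxx = 788/2601, Gamma_yxy = 520/289, Gamma_yyy = 13292/7803; accelerations (d^2x/dtau^2, d^2y/dtau^2) = (4967/3468, -25679/13872)

E = 65/4, F = -1, G = 41/16 at the point
E_x = -16, E_y = 0, F_x = 5/4, F_y = -37/6, G_x = 9, G_y = 59/6
EG - F^2 = 2601/64;  g^inv = (64/2601) * [[41/16, 1], [1, 65/4]]
first-kind symbols [ij,l] = (1/2)(d_i g_jl + d_j g_il - d_l g_ij): [xx,x] = E_x/2 = -8, [xx,y] = F_x - E_y/2 = 5/4, [xy,x] = E_y/2 = 0, [xy,y] = G_x/2 = 9/2, [yy,x] = F_y - G_x/2 = -32/3, [yy,y] = G_y/2 = 59/12
Gamma^x_ij = (G*[ij,x] - F*[ij,y])/(EG - F^2), Gamma^y_ij = (E*[ij,y] - F*[ij,x])/(EG - F^2)
Gamma_xxx = -1232/2601, Gamma_xxy = 32/289, Gamma_xyy = -4304/7803, Gamma_yxx = 788/2601, Gamma_yxy = 520/289, Gamma_yyy = 13292/7803
d^2x/dtau^2 = -(Gamma_xxx*(-3/8)^2 + 2*Gamma_xxy*(-3/8)*(3/2) + Gamma_xyy*(3/2)^2) = 4967/3468
d^2y/dtau^2 = -(Gamma_yxx*(-3/8)^2 + 2*Gamma_yxy*(-3/8)*(3/2) + Gamma_yyy*(3/2)^2) = -25679/13872


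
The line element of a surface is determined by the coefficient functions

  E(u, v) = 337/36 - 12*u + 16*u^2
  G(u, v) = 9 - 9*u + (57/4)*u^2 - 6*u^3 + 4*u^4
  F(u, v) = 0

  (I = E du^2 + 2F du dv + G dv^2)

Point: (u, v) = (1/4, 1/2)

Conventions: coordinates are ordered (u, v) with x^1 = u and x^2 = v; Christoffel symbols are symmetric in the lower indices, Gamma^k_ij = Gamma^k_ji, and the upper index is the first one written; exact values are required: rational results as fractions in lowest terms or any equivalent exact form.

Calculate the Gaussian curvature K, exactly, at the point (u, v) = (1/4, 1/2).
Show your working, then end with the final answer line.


E = 265/36, F = 0, G = 121/16, EG - F^2 = 32065/576 at the point
E_u = -4, E_v = 0, F_u = 0, F_v = 0, G_u = -11/4, G_v = 0
E_vv = 0, F_uv = 0, G_uu = 45/2
Compute both Brioschi determinants and normalise by (EG - F^2)^2.
M1 = [[-E_vv/2 + F_uv - G_uu/2, E_u/2, F_u - E_v/2], [F_v - G_u/2, E, F], [G_v/2, F, G]] = [[-45/4, -2, 0], [11/8, 265/36, 0], [0, 0, 121/16]]; det M1 = -155001/256
M2 = [[0, E_v/2, G_u/2], [E_v/2, E, F], [G_u/2, F, G]] = [[0, 0, -11/8], [0, 265/36, 0], [-11/8, 0, 121/16]]; det M2 = -32065/2304
det M1 - det M2 = -5324/9; K = -5324/9 / (32065/576)^2 = -147456/772475

Answer: K = -147456/772475


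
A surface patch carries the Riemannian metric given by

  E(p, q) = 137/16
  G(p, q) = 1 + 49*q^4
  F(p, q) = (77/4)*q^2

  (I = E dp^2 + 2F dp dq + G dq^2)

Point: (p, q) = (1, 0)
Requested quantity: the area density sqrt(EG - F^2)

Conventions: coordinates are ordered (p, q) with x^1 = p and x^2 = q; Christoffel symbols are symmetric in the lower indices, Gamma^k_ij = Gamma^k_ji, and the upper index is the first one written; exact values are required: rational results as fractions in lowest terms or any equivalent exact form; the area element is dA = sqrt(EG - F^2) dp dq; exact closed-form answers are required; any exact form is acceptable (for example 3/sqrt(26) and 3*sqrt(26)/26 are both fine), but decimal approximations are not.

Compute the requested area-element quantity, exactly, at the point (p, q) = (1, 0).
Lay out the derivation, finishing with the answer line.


E = 137/16, F = 0, G = 1; EG - F^2 = 137/16

Answer: sqrt(EG - F^2) = sqrt(137)/4


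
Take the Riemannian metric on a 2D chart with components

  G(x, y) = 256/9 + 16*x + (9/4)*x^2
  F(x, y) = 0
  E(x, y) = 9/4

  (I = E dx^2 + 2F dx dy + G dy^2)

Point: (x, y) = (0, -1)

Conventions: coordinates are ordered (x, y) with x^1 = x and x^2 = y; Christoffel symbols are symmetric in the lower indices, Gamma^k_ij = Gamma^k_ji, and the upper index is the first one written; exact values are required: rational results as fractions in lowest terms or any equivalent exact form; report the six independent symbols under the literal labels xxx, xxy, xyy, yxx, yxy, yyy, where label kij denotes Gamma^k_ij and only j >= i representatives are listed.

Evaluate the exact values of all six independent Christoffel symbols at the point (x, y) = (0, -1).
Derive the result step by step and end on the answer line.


E = 9/4, F = 0, G = 256/9 at the point
E_x = 0, E_y = 0, F_x = 0, F_y = 0, G_x = 16, G_y = 0
EG - F^2 = 64;  g^inv = (1/64) * [[256/9, 0], [0, 9/4]]
first-kind symbols [ij,l] = (1/2)(d_i g_jl + d_j g_il - d_l g_ij): [xx,x] = E_x/2 = 0, [xx,y] = F_x - E_y/2 = 0, [xy,x] = E_y/2 = 0, [xy,y] = G_x/2 = 8, [yy,x] = F_y - G_x/2 = -8, [yy,y] = G_y/2 = 0
Gamma^x_ij = (G*[ij,x] - F*[ij,y])/(EG - F^2), Gamma^y_ij = (E*[ij,y] - F*[ij,x])/(EG - F^2)

Answer: Gamma_xxx = 0, Gamma_xxy = 0, Gamma_xyy = -32/9, Gamma_yxx = 0, Gamma_yxy = 9/32, Gamma_yyy = 0


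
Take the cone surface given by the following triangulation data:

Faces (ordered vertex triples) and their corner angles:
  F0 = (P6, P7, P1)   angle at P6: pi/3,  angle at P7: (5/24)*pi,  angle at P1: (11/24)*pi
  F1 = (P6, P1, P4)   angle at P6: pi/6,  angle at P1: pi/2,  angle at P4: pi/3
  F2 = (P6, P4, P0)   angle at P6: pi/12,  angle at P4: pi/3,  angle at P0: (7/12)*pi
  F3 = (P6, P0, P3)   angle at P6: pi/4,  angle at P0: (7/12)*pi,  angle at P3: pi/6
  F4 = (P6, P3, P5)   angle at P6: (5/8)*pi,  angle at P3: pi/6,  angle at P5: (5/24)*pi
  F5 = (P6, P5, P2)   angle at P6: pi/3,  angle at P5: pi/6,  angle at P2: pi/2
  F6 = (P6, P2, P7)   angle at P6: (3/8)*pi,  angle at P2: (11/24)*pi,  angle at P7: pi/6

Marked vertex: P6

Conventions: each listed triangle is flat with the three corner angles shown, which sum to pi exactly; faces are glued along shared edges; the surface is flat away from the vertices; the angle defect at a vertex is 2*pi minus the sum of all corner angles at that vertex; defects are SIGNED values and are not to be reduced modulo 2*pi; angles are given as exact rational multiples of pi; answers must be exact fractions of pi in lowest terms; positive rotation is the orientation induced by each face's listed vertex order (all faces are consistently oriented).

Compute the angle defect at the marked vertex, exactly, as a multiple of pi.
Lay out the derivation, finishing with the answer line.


Sum of corner angles at P6: (13/6)*pi
defect = 2*pi - (13/6)*pi

Answer: defect(P6) = -pi/6


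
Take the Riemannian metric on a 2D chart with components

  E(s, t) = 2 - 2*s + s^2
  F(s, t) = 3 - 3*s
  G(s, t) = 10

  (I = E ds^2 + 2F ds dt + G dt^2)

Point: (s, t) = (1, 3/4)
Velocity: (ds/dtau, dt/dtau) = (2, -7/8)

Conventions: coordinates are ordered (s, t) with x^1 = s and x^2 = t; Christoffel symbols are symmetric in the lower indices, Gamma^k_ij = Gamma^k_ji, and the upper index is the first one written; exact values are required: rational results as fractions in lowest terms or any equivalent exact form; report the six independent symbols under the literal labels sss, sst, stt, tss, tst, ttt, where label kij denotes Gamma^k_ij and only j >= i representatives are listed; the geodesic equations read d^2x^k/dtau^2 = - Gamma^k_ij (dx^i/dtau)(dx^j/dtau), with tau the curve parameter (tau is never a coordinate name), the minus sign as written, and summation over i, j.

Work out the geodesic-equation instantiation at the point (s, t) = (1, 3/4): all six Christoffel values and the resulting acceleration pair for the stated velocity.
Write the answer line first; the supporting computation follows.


Answer: Gamma_sss = 0, Gamma_sst = 0, Gamma_stt = 0, Gamma_tss = -3/10, Gamma_tst = 0, Gamma_ttt = 0; accelerations (d^2s/dtau^2, d^2t/dtau^2) = (0, 6/5)

E = 1, F = 0, G = 10 at the point
E_s = 0, E_t = 0, F_s = -3, F_t = 0, G_s = 0, G_t = 0
EG - F^2 = 10;  g^inv = (1/10) * [[10, 0], [0, 1]]
first-kind symbols [ij,l] = (1/2)(d_i g_jl + d_j g_il - d_l g_ij): [ss,s] = E_s/2 = 0, [ss,t] = F_s - E_t/2 = -3, [st,s] = E_t/2 = 0, [st,t] = G_s/2 = 0, [tt,s] = F_t - G_s/2 = 0, [tt,t] = G_t/2 = 0
Gamma^s_ij = (G*[ij,s] - F*[ij,t])/(EG - F^2), Gamma^t_ij = (E*[ij,t] - F*[ij,s])/(EG - F^2)
Gamma_sss = 0, Gamma_sst = 0, Gamma_stt = 0, Gamma_tss = -3/10, Gamma_tst = 0, Gamma_ttt = 0
d^2s/dtau^2 = -(Gamma_sss*(2)^2 + 2*Gamma_sst*(2)*(-7/8) + Gamma_stt*(-7/8)^2) = 0
d^2t/dtau^2 = -(Gamma_tss*(2)^2 + 2*Gamma_tst*(2)*(-7/8) + Gamma_ttt*(-7/8)^2) = 6/5


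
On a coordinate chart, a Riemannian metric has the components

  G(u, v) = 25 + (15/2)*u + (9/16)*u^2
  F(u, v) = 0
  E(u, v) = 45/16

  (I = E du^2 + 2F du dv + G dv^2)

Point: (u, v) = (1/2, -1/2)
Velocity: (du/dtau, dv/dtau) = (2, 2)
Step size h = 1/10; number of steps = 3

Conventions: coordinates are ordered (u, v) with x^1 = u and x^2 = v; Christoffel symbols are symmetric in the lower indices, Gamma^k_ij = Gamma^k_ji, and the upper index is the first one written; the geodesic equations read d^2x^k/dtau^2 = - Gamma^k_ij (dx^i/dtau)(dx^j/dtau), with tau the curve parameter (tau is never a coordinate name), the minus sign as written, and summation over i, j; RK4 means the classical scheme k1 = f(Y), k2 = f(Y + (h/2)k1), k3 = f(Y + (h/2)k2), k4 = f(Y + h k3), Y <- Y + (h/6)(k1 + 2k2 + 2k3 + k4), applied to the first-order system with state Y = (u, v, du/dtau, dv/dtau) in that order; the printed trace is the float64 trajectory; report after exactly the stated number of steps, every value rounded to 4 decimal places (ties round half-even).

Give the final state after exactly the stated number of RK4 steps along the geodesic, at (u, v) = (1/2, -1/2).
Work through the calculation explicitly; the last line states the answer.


f(Y) = (du/dtau, dv/dtau, -Gamma^u_ij Y'^i Y'^j, -Gamma^v_ij Y'^i Y'^j) with the Gammas evaluated at the stage position; h = 0.100000; intermediate values shown to 6 dp
step 0: u = 0.5000, v = -0.5000, du/dtau = 2.0000, dv/dtau = 2.0000
step 1:
  k1: at (u, v) = (0.500000, -0.500000), (du/dtau, dv/dtau) = (2.000000, 2.000000); Gamma_uuu = 0.000000, Gamma_uuv = 0.000000, Gamma_uvv = -1.433333, Gamma_vuu = 0.000000, Gamma_vuv = 0.139535, Gamma_vvv = 0.000000; k1 = (2.000000, 2.000000, 5.733333, -1.116279)
  k2: at (u, v) = (0.600000, -0.400000), (du/dtau, dv/dtau) = (2.286667, 1.944186); Gamma_uuu = 0.000000, Gamma_uuv = 0.000000, Gamma_uvv = -1.453333, Gamma_vuu = 0.000000, Gamma_vuv = 0.137615, Gamma_vvv = 0.000000; k2 = (2.286667, 1.944186, 5.493396, -1.223589)
  k3: at (u, v) = (0.614333, -0.402791), (du/dtau, dv/dtau) = (2.274670, 1.938821); Gamma_uuu = 0.000000, Gamma_uuv = 0.000000, Gamma_uvv = -1.456200, Gamma_vuu = 0.000000, Gamma_vuv = 0.137344, Gamma_vvv = 0.000000; k3 = (2.274670, 1.938821, 5.473892, -1.211421)
  k4: at (u, v) = (0.727467, -0.306118), (du/dtau, dv/dtau) = (2.547389, 1.878858); Gamma_uuu = 0.000000, Gamma_uuv = 0.000000, Gamma_uvv = -1.478827, Gamma_vuu = 0.000000, Gamma_vuv = 0.135242, Gamma_vvv = 0.000000; k4 = (2.547389, 1.878858, 5.220417, -1.294589)
  Y <- Y + (h/6)(k1 + 2k2 + 2k3 + k4): u = 0.7278, v = -0.3059, du/dtau = 2.5481, dv/dtau = 1.8787
step 2:
  k1: at (u, v) = (0.727834, -0.305919), (du/dtau, dv/dtau) = (2.548139, 1.878652); Gamma_uuu = 0.000000, Gamma_uuv = 0.000000, Gamma_uvv = -1.478900, Gamma_vuu = 0.000000, Gamma_vuv = 0.135236, Gamma_vvv = 0.000000; k1 = (2.548139, 1.878652, 5.219531, -1.294764)
  k2: at (u, v) = (0.855241, -0.211986), (du/dtau, dv/dtau) = (2.809115, 1.813914); Gamma_uuu = 0.000000, Gamma_uuv = 0.000000, Gamma_uvv = -1.504382, Gamma_vuu = 0.000000, Gamma_vuv = 0.132945, Gamma_vvv = 0.000000; k2 = (2.809115, 1.813914, 4.949841, -1.354841)
  k3: at (u, v) = (0.868290, -0.215223), (du/dtau, dv/dtau) = (2.795631, 1.810910); Gamma_uuu = 0.000000, Gamma_uuv = 0.000000, Gamma_uvv = -1.506991, Gamma_vuu = 0.000000, Gamma_vuv = 0.132715, Gamma_vvv = 0.000000; k3 = (2.795631, 1.810910, 4.942019, -1.343773)
  k4: at (u, v) = (1.007397, -0.124828), (du/dtau, dv/dtau) = (3.042341, 1.744275); Gamma_uuu = 0.000000, Gamma_uuv = 0.000000, Gamma_uvv = -1.534813, Gamma_vuu = 0.000000, Gamma_vuv = 0.130309, Gamma_vvv = 0.000000; k4 = (3.042341, 1.744275, 4.669659, -1.383016)
  Y <- Y + (h/6)(k1 + 2k2 + 2k3 + k4): u = 1.0078, v = -0.1247, du/dtau = 3.0427, dv/dtau = 1.7441
step 3:
  k1: at (u, v) = (1.007834, -0.124709), (du/dtau, dv/dtau) = (3.042687, 1.744068); Gamma_uuu = 0.000000, Gamma_uuv = 0.000000, Gamma_uvv = -1.534900, Gamma_vuu = 0.000000, Gamma_vuv = 0.130302, Gamma_vvv = 0.000000; k1 = (3.042687, 1.744068, 4.668820, -1.382932)
  k2: at (u, v) = (1.159968, -0.037506), (du/dtau, dv/dtau) = (3.276128, 1.674922); Gamma_uuu = 0.000000, Gamma_uuv = 0.000000, Gamma_uvv = -1.565327, Gamma_vuu = 0.000000, Gamma_vuv = 0.127769, Gamma_vvv = 0.000000; k2 = (3.276128, 1.674922, 4.391311, -1.402201)
  k3: at (u, v) = (1.171640, -0.040963), (du/dtau, dv/dtau) = (3.262253, 1.673958); Gamma_uuu = 0.000000, Gamma_uuv = 0.000000, Gamma_uvv = -1.567661, Gamma_vuu = 0.000000, Gamma_vuv = 0.127579, Gamma_vvv = 0.000000; k3 = (3.262253, 1.673958, 4.392801, -1.393381)
  k4: at (u, v) = (1.334059, 0.042687), (du/dtau, dv/dtau) = (3.481967, 1.604730); Gamma_uuu = 0.000000, Gamma_uuv = 0.000000, Gamma_uvv = -1.600145, Gamma_vuu = 0.000000, Gamma_vuv = 0.124989, Gamma_vvv = 0.000000; k4 = (3.481967, 1.604730, 4.120629, -1.396778)
  Y <- Y + (h/6)(k1 + 2k2 + 2k3 + k4): u = 1.3345, v = 0.0427, du/dtau = 3.4820, dv/dtau = 1.6046

Answer: u = 1.3345, v = 0.0427, du/dtau = 3.4820, dv/dtau = 1.6046


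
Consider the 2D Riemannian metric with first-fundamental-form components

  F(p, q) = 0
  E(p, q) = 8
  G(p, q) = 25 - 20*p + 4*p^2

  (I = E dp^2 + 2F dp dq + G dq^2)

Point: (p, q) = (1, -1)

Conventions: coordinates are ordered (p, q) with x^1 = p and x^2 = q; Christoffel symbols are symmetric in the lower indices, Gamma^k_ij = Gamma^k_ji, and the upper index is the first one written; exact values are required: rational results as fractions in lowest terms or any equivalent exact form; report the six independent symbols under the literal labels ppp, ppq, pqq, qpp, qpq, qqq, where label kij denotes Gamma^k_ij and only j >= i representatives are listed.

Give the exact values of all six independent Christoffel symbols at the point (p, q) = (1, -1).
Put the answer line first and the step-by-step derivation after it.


Answer: Gamma_ppp = 0, Gamma_ppq = 0, Gamma_pqq = 3/4, Gamma_qpp = 0, Gamma_qpq = -2/3, Gamma_qqq = 0

E = 8, F = 0, G = 9 at the point
E_p = 0, E_q = 0, F_p = 0, F_q = 0, G_p = -12, G_q = 0
EG - F^2 = 72;  g^inv = (1/72) * [[9, 0], [0, 8]]
first-kind symbols [ij,l] = (1/2)(d_i g_jl + d_j g_il - d_l g_ij): [pp,p] = E_p/2 = 0, [pp,q] = F_p - E_q/2 = 0, [pq,p] = E_q/2 = 0, [pq,q] = G_p/2 = -6, [qq,p] = F_q - G_p/2 = 6, [qq,q] = G_q/2 = 0
Gamma^p_ij = (G*[ij,p] - F*[ij,q])/(EG - F^2), Gamma^q_ij = (E*[ij,q] - F*[ij,p])/(EG - F^2)


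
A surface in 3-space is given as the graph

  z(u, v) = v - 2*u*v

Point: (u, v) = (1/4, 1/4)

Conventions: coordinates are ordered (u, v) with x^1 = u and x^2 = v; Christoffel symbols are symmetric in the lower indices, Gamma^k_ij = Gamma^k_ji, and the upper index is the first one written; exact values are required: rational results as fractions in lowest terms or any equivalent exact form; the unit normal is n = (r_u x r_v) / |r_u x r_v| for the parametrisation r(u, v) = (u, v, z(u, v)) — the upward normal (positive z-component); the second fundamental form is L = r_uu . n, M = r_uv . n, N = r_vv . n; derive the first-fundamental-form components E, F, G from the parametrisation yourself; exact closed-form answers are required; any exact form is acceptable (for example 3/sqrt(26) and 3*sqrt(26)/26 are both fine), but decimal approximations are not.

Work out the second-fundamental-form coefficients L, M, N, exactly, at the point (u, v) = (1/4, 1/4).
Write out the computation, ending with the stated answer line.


z_u = -1/2, z_v = 1/2, z_uu = 0, z_uv = -2, z_vv = 0
E = 5/4, F = -1/4, G = 5/4; answer radicand W^2 = 3/2
unnormalised second-form numerators: l = 0, m = -2, n = 0; L = l/sqrt(3/2), and similarly M = m/sqrt(W^2), N = n/sqrt(W^2)

Answer: L = 0, M = -2*sqrt(6)/3, N = 0


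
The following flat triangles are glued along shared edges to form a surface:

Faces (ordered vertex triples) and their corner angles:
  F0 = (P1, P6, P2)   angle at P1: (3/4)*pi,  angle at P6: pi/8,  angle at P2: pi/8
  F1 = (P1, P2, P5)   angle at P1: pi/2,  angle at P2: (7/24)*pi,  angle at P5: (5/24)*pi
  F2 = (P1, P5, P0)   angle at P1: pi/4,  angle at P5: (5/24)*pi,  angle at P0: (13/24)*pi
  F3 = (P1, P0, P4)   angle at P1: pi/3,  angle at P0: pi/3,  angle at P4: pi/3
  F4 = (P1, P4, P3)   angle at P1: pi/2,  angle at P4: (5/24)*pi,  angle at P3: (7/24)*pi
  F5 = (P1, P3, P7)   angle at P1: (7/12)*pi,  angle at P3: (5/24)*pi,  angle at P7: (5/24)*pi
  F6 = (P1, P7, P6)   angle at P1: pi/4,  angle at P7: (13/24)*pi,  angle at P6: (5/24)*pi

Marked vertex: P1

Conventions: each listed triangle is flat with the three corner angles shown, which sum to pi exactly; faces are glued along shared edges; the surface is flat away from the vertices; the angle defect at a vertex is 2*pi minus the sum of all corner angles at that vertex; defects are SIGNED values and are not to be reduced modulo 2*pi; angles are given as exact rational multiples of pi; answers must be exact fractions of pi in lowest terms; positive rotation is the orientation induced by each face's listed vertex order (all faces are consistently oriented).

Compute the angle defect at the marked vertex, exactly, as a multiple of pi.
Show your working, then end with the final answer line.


Sum of corner angles at P1: (19/6)*pi
defect = 2*pi - (19/6)*pi

Answer: defect(P1) = (-7/6)*pi


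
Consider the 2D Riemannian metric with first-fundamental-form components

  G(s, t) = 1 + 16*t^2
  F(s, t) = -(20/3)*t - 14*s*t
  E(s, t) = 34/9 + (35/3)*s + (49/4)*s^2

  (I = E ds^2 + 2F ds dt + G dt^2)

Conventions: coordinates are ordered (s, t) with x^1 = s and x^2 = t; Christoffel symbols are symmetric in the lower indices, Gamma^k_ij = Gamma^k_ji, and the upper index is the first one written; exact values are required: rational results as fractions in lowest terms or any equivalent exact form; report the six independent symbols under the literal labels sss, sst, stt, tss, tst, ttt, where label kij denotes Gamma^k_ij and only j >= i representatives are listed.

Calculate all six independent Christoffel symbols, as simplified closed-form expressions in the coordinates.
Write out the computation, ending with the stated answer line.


E = 34/9 + (35/3)*s + (49/4)*s^2; F = -(20/3)*t - 14*s*t; G = 1 + 16*t^2
Gamma^k_ij = (1/2) g^{kl} (d_i g_jl + d_j g_il - d_l g_ij), with g^inv = (1/(EG-F^2)) [[G, -F], [-F, E]]
first partials: E_s = 35/3 + (49/2)*s, E_t = 0, F_s = -14*t, F_t = -20/3 - 14*s, G_s = 0, G_t = 32*t
D = EG - F^2 = 34/9 + (35/3)*s + 16*t^2 + (49/4)*s^2
expanded: Gamma^s_ss = (G E_s - 2F F_s + F E_t)/(2D), Gamma^s_st = (G E_t - F G_s)/(2D), Gamma^s_tt = (2G F_t - G G_s - F G_t)/(2D), Gamma^t_ss = (2E F_s - E E_t - F E_s)/(2D), Gamma^t_st = (E G_s - F E_t)/(2D), Gamma^t_tt = (E G_t - 2F F_t + F G_s)/(2D); substitute and cancel common factors

Answer: Gamma_sss = (441*s + 210)/(441*s^2 + 420*s + 576*t^2 + 136), Gamma_sst = 0, Gamma_stt = (-504*s - 240)/(441*s^2 + 420*s + 576*t^2 + 136), Gamma_tss = -504*t/(441*s^2 + 420*s + 576*t^2 + 136), Gamma_tst = 0, Gamma_ttt = 576*t/(441*s^2 + 420*s + 576*t^2 + 136)


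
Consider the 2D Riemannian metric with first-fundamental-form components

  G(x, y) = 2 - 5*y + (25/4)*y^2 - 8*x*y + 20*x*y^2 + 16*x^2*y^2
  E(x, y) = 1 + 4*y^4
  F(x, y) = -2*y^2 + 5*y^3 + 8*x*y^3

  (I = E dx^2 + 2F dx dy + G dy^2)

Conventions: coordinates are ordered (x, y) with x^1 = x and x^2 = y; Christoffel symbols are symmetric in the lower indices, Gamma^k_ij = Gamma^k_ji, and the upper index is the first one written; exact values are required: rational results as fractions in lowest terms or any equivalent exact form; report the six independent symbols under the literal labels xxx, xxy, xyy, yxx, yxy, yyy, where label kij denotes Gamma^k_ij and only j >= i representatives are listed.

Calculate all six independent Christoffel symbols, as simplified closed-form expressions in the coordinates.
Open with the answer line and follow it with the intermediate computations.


Answer: Gamma_xxx = 0, Gamma_xxy = 32*y^3/(64*x^2*y^2 + 80*x*y^2 - 32*x*y + 16*y^4 + 25*y^2 - 20*y + 8), Gamma_xyy = (32*x*y^2 + 20*y^2)/(64*x^2*y^2 + 80*x*y^2 - 32*x*y + 16*y^4 + 25*y^2 - 20*y + 8), Gamma_yxx = 0, Gamma_yxy = (64*x*y^2 + 40*y^2 - 16*y)/(64*x^2*y^2 + 80*x*y^2 - 32*x*y + 16*y^4 + 25*y^2 - 20*y + 8), Gamma_yyy = (64*x^2*y + 80*x*y - 16*x + 25*y - 10)/(64*x^2*y^2 + 80*x*y^2 - 32*x*y + 16*y^4 + 25*y^2 - 20*y + 8)

E = 1 + 4*y^4; F = -2*y^2 + 5*y^3 + 8*x*y^3; G = 2 - 5*y + (25/4)*y^2 - 8*x*y + 20*x*y^2 + 16*x^2*y^2
Gamma^k_ij = (1/2) g^{kl} (d_i g_jl + d_j g_il - d_l g_ij), with g^inv = (1/(EG-F^2)) [[G, -F], [-F, E]]
first partials: E_x = 0, E_y = 16*y^3, F_x = 8*y^3, F_y = -4*y + 15*y^2 + 24*x*y^2, G_x = -8*y + 20*y^2 + 32*x*y^2, G_y = -5 + (25/2)*y - 8*x + 40*x*y + 32*x^2*y
D = EG - F^2 = 2 - 5*y + (25/4)*y^2 - 8*x*y + 20*x*y^2 + 4*y^4 + 16*x^2*y^2
expanded: Gamma^x_xx = (G E_x - 2F F_x + F E_y)/(2D), Gamma^x_xy = (G E_y - F G_x)/(2D), Gamma^x_yy = (2G F_y - G G_x - F G_y)/(2D), Gamma^y_xx = (2E F_x - E E_y - F E_x)/(2D), Gamma^y_xy = (E G_x - F E_y)/(2D), Gamma^y_yy = (E G_y - 2F F_y + F G_x)/(2D); substitute and cancel common factors


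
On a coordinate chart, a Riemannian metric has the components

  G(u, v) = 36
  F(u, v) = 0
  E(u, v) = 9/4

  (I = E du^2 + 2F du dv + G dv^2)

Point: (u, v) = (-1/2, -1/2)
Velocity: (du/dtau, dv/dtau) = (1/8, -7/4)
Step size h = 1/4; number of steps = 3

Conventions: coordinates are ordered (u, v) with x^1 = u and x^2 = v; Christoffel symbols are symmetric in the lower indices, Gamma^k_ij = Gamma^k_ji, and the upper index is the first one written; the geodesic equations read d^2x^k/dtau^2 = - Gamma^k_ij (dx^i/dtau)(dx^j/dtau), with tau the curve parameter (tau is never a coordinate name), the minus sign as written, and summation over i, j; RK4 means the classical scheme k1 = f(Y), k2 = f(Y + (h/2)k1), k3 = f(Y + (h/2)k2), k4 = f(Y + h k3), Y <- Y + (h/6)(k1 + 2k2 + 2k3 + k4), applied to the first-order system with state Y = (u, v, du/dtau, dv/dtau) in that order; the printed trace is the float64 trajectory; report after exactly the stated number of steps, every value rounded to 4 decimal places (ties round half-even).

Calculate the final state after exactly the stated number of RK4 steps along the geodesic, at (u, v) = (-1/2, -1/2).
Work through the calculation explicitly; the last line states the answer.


f(Y) = (du/dtau, dv/dtau, -Gamma^u_ij Y'^i Y'^j, -Gamma^v_ij Y'^i Y'^j) with the Gammas evaluated at the stage position; h = 0.250000; intermediate values shown to 6 dp
step 0: u = -0.5000, v = -0.5000, du/dtau = 0.1250, dv/dtau = -1.7500
step 1:
  k1: at (u, v) = (-0.500000, -0.500000), (du/dtau, dv/dtau) = (0.125000, -1.750000); Gamma_uuu = 0.000000, Gamma_uuv = 0.000000, Gamma_uvv = 0.000000, Gamma_vuu = 0.000000, Gamma_vuv = 0.000000, Gamma_vvv = 0.000000; k1 = (0.125000, -1.750000, 0.000000, 0.000000)
  k2: at (u, v) = (-0.484375, -0.718750), (du/dtau, dv/dtau) = (0.125000, -1.750000); Gamma_uuu = 0.000000, Gamma_uuv = 0.000000, Gamma_uvv = 0.000000, Gamma_vuu = 0.000000, Gamma_vuv = 0.000000, Gamma_vvv = 0.000000; k2 = (0.125000, -1.750000, 0.000000, 0.000000)
  k3: at (u, v) = (-0.484375, -0.718750), (du/dtau, dv/dtau) = (0.125000, -1.750000); Gamma_uuu = 0.000000, Gamma_uuv = 0.000000, Gamma_uvv = 0.000000, Gamma_vuu = 0.000000, Gamma_vuv = 0.000000, Gamma_vvv = 0.000000; k3 = (0.125000, -1.750000, 0.000000, 0.000000)
  k4: at (u, v) = (-0.468750, -0.937500), (du/dtau, dv/dtau) = (0.125000, -1.750000); Gamma_uuu = 0.000000, Gamma_uuv = 0.000000, Gamma_uvv = 0.000000, Gamma_vuu = 0.000000, Gamma_vuv = 0.000000, Gamma_vvv = 0.000000; k4 = (0.125000, -1.750000, 0.000000, 0.000000)
  Y <- Y + (h/6)(k1 + 2k2 + 2k3 + k4): u = -0.4688, v = -0.9375, du/dtau = 0.1250, dv/dtau = -1.7500
step 2:
  k1: at (u, v) = (-0.468750, -0.937500), (du/dtau, dv/dtau) = (0.125000, -1.750000); Gamma_uuu = 0.000000, Gamma_uuv = 0.000000, Gamma_uvv = 0.000000, Gamma_vuu = 0.000000, Gamma_vuv = 0.000000, Gamma_vvv = 0.000000; k1 = (0.125000, -1.750000, 0.000000, 0.000000)
  k2: at (u, v) = (-0.453125, -1.156250), (du/dtau, dv/dtau) = (0.125000, -1.750000); Gamma_uuu = 0.000000, Gamma_uuv = 0.000000, Gamma_uvv = 0.000000, Gamma_vuu = 0.000000, Gamma_vuv = 0.000000, Gamma_vvv = 0.000000; k2 = (0.125000, -1.750000, 0.000000, 0.000000)
  k3: at (u, v) = (-0.453125, -1.156250), (du/dtau, dv/dtau) = (0.125000, -1.750000); Gamma_uuu = 0.000000, Gamma_uuv = 0.000000, Gamma_uvv = 0.000000, Gamma_vuu = 0.000000, Gamma_vuv = 0.000000, Gamma_vvv = 0.000000; k3 = (0.125000, -1.750000, 0.000000, 0.000000)
  k4: at (u, v) = (-0.437500, -1.375000), (du/dtau, dv/dtau) = (0.125000, -1.750000); Gamma_uuu = 0.000000, Gamma_uuv = 0.000000, Gamma_uvv = 0.000000, Gamma_vuu = 0.000000, Gamma_vuv = 0.000000, Gamma_vvv = 0.000000; k4 = (0.125000, -1.750000, 0.000000, 0.000000)
  Y <- Y + (h/6)(k1 + 2k2 + 2k3 + k4): u = -0.4375, v = -1.3750, du/dtau = 0.1250, dv/dtau = -1.7500
step 3:
  k1: at (u, v) = (-0.437500, -1.375000), (du/dtau, dv/dtau) = (0.125000, -1.750000); Gamma_uuu = 0.000000, Gamma_uuv = 0.000000, Gamma_uvv = 0.000000, Gamma_vuu = 0.000000, Gamma_vuv = 0.000000, Gamma_vvv = 0.000000; k1 = (0.125000, -1.750000, 0.000000, 0.000000)
  k2: at (u, v) = (-0.421875, -1.593750), (du/dtau, dv/dtau) = (0.125000, -1.750000); Gamma_uuu = 0.000000, Gamma_uuv = 0.000000, Gamma_uvv = 0.000000, Gamma_vuu = 0.000000, Gamma_vuv = 0.000000, Gamma_vvv = 0.000000; k2 = (0.125000, -1.750000, 0.000000, 0.000000)
  k3: at (u, v) = (-0.421875, -1.593750), (du/dtau, dv/dtau) = (0.125000, -1.750000); Gamma_uuu = 0.000000, Gamma_uuv = 0.000000, Gamma_uvv = 0.000000, Gamma_vuu = 0.000000, Gamma_vuv = 0.000000, Gamma_vvv = 0.000000; k3 = (0.125000, -1.750000, 0.000000, 0.000000)
  k4: at (u, v) = (-0.406250, -1.812500), (du/dtau, dv/dtau) = (0.125000, -1.750000); Gamma_uuu = 0.000000, Gamma_uuv = 0.000000, Gamma_uvv = 0.000000, Gamma_vuu = 0.000000, Gamma_vuv = 0.000000, Gamma_vvv = 0.000000; k4 = (0.125000, -1.750000, 0.000000, 0.000000)
  Y <- Y + (h/6)(k1 + 2k2 + 2k3 + k4): u = -0.4062, v = -1.8125, du/dtau = 0.1250, dv/dtau = -1.7500

Answer: u = -0.4062, v = -1.8125, du/dtau = 0.1250, dv/dtau = -1.7500
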